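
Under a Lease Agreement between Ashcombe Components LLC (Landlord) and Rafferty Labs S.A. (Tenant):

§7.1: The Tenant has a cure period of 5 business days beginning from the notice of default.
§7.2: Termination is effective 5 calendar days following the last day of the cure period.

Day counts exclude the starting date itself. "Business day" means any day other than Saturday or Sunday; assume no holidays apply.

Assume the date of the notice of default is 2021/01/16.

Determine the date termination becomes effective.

The last day of the cure period: counting 5 business days from Saturday, 2021/01/16 (Jan 18, Jan 19, Jan 20, Jan 21, Jan 22, skipping weekends) reaches Friday, 2021/01/22.
The date termination becomes effective: 5 calendar days after 2021/01/22 is 2021/01/27.

2021/01/27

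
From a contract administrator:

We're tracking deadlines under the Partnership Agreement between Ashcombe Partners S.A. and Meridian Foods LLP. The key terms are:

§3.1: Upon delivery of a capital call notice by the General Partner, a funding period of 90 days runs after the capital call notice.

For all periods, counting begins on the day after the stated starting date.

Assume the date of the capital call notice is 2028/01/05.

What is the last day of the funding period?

Adding 90 calendar days to 2028/01/05 gives 2028/04/04, which is the last day of the funding period.

2028/04/04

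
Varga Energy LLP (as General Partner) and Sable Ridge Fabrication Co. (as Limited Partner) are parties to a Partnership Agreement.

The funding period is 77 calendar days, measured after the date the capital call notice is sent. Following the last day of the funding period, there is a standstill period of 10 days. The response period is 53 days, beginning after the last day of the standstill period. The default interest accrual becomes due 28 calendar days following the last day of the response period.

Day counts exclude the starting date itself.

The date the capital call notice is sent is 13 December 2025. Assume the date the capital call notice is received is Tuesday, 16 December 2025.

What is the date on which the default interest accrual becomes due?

30 May 2026

The last day of the funding period: 13 December 2025 + 77 days = 28 February 2026.
Adding 10 calendar days to 28 February 2026 gives 10 March 2026, which is the last day of the standstill period.
Adding 53 calendar days to 10 March 2026 gives 2 May 2026, which is the last day of the response period.
The date on which the default interest accrual becomes due: 28 calendar days after 2 May 2026 is 30 May 2026.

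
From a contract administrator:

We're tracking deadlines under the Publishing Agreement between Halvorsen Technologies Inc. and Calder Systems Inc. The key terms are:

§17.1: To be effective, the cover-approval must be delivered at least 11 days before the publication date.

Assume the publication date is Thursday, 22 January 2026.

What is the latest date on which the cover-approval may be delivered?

11 January 2026

Counting back 11 calendar days from 22 January 2026 gives 11 January 2026.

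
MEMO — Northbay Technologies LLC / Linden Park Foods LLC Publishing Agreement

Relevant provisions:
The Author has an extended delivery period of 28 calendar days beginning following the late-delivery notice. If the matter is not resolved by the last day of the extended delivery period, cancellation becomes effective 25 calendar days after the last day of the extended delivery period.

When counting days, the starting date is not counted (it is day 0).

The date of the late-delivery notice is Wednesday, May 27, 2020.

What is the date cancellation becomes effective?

The last day of the extended delivery period: 28 calendar days after May 27, 2020 is June 24, 2020.
The date cancellation becomes effective: 25 calendar days after June 24, 2020 is July 19, 2020.

July 19, 2020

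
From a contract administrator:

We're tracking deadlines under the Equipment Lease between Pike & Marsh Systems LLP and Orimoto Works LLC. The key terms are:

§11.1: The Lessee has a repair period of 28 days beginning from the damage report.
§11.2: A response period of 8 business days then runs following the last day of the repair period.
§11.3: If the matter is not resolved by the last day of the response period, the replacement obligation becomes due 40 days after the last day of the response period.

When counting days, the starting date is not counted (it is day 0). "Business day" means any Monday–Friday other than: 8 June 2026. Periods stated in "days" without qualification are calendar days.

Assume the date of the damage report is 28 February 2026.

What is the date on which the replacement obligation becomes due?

Adding 28 calendar days to 28 February 2026 gives 28 March 2026, which is the last day of the repair period.
From Saturday, 28 March 2026, 8 business days (Mar 30, Mar 31, Apr 1, Apr 2, Apr 3, Apr 6, Apr 7, Apr 8, skipping weekends) brings us to Wednesday, 8 April 2026, which is the last day of the response period.
The date on which the replacement obligation becomes due: 40 calendar days after 8 April 2026 is 18 May 2026.

18 May 2026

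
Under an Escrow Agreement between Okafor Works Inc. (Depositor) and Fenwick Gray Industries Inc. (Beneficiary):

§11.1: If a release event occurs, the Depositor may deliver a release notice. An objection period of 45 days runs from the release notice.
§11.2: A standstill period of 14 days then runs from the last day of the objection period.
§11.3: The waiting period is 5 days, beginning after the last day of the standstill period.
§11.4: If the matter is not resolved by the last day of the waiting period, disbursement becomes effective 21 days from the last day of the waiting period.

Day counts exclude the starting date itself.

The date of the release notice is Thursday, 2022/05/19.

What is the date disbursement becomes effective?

2022/08/12

Adding 45 calendar days to 2022/05/19 gives 2022/07/03, which is the last day of the objection period.
The last day of the standstill period: 2022/07/03 + 14 days = 2022/07/17.
The last day of the waiting period: 5 calendar days after 2022/07/17 is 2022/07/22.
The date disbursement becomes effective: 21 calendar days after 2022/07/22 is 2022/08/12.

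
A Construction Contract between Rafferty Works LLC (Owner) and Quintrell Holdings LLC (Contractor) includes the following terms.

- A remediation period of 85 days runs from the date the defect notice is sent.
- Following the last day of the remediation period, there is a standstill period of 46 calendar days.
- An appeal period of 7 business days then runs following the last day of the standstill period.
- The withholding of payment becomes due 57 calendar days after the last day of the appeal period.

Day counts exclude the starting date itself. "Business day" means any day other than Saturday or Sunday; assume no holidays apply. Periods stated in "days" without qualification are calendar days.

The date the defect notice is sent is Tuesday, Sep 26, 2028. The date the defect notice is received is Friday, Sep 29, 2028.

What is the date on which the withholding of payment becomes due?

Apr 11, 2029

The last day of the remediation period: 85 calendar days after Sep 26, 2028 is Dec 20, 2028.
The last day of the standstill period: Dec 20, 2028 + 46 days = Feb 4, 2029.
From Sunday, Feb 4, 2029, 7 business days (Feb 5, Feb 6, Feb 7, Feb 8, Feb 9, Feb 12, Feb 13, skipping weekends) brings us to Tuesday, Feb 13, 2029, which is the last day of the appeal period.
Adding 57 calendar days to Feb 13, 2029 gives Apr 11, 2029, which is the date on which the withholding of payment becomes due.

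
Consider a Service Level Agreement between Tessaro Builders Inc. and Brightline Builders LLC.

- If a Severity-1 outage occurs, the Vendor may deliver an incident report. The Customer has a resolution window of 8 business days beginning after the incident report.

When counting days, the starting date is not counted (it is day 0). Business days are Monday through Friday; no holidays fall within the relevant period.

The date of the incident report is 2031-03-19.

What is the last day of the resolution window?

2031-03-31

The last day of the resolution window: 8 business days after Wednesday, 2031-03-19, skipping weekends — Mar 20, Mar 21, Mar 24, Mar 25, Mar 26, Mar 27, Mar 28, Mar 31 — lands on Monday, 2031-03-31.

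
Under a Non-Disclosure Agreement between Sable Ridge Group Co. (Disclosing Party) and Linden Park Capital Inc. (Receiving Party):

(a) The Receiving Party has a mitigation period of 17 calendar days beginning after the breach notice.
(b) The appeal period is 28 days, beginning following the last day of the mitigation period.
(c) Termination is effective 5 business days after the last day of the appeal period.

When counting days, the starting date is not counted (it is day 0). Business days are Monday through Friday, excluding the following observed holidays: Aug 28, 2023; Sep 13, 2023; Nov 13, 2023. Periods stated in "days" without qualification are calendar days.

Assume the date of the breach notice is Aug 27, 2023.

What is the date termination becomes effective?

Oct 18, 2023

The last day of the mitigation period: Aug 27, 2023 + 17 days = Sep 13, 2023.
Adding 28 calendar days to Sep 13, 2023 gives Oct 11, 2023, which is the last day of the appeal period.
The date termination becomes effective: 5 business days after Wednesday, Oct 11, 2023, skipping weekends — Oct 12, Oct 13, Oct 16, Oct 17, Oct 18 — lands on Wednesday, Oct 18, 2023.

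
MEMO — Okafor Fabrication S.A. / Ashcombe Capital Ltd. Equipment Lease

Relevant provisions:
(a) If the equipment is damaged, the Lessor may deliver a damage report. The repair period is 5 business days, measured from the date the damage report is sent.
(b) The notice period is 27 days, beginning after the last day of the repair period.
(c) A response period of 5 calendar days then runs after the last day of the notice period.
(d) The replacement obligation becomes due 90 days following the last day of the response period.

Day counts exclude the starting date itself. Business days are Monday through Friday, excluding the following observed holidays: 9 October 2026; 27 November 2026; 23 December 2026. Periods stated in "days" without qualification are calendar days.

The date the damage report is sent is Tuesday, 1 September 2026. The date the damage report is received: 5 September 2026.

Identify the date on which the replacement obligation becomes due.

The last day of the repair period: counting 5 business days from Tuesday, 1 September 2026 (Sep 2, Sep 3, Sep 4, Sep 7, Sep 8, skipping weekends) reaches Tuesday, 8 September 2026.
Adding 27 calendar days to 8 September 2026 gives 5 October 2026, which is the last day of the notice period.
Adding 5 calendar days to 5 October 2026 gives 10 October 2026, which is the last day of the response period.
Adding 90 calendar days to 10 October 2026 gives 8 January 2027, which is the date on which the replacement obligation becomes due.

8 January 2027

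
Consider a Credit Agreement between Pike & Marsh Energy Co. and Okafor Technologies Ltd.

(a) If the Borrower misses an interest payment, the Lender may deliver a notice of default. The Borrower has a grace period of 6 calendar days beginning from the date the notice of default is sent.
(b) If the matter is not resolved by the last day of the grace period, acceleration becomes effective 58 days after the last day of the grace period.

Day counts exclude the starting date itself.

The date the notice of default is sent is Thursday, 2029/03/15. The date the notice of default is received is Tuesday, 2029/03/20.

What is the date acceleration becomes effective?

The last day of the grace period: 2029/03/15 + 6 days = 2029/03/21.
The date acceleration becomes effective: 2029/03/21 + 58 days = 2029/05/18.

2029/05/18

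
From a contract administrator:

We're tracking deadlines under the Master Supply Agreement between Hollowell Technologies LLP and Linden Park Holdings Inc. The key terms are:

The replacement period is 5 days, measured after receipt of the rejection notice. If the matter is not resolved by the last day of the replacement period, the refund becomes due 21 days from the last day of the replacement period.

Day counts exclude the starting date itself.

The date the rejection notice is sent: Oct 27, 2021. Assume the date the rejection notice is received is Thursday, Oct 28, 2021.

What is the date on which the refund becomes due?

Adding 5 calendar days to Oct 28, 2021 gives Nov 2, 2021, which is the last day of the replacement period.
The date on which the refund becomes due: Nov 2, 2021 + 21 days = Nov 23, 2021.

Nov 23, 2021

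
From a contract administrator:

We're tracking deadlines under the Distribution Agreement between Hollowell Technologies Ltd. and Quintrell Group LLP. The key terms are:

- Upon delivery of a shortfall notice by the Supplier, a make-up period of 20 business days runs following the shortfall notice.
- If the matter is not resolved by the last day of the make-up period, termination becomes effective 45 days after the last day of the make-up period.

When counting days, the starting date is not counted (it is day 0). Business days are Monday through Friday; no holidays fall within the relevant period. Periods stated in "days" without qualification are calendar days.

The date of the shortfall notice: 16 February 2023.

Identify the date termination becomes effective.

From Thursday, 16 February 2023, 20 business days (Feb 17, Feb 20, Feb 21, Feb 22, …, Mar 14, Mar 15, Mar 16, skipping weekends) brings us to Thursday, 16 March 2023, which is the last day of the make-up period.
The date termination becomes effective: 45 calendar days after 16 March 2023 is 30 April 2023.

30 April 2023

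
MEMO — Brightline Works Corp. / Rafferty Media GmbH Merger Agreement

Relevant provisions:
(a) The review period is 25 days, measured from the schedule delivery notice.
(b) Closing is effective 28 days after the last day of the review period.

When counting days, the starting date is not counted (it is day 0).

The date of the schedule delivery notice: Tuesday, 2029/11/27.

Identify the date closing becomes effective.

2030/01/19

The last day of the review period: 25 calendar days after 2029/11/27 is 2029/12/22.
The date closing becomes effective: 28 calendar days after 2029/12/22 is 2030/01/19.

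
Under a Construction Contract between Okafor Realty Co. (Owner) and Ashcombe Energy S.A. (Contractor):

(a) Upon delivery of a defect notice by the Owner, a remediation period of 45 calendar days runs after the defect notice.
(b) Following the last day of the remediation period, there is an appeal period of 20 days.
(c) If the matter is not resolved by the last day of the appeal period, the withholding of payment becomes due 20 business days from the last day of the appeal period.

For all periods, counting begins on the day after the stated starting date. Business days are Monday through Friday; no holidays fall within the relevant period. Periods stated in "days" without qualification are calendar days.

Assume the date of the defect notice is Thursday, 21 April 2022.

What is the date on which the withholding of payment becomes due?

22 July 2022

The last day of the remediation period: 21 April 2022 + 45 days = 5 June 2022.
Adding 20 calendar days to 5 June 2022 gives 25 June 2022, which is the last day of the appeal period.
The date on which the withholding of payment becomes due: counting 20 business days from Saturday, 25 June 2022 (Jun 27, Jun 28, Jun 29, Jun 30, …, Jul 20, Jul 21, Jul 22, skipping weekends) reaches Friday, 22 July 2022.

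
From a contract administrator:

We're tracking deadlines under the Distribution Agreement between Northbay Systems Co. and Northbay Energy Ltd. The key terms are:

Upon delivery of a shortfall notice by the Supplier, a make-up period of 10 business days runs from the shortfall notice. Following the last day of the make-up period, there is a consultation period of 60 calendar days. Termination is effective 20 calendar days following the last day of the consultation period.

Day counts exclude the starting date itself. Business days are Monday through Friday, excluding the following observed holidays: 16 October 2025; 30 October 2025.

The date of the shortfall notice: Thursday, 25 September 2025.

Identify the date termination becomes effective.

The last day of the make-up period: 10 business days after Thursday, 25 September 2025, skipping weekends — Sep 26, Sep 29, Sep 30, Oct 1, Oct 2, Oct 3, Oct 6, Oct 7, Oct 8, Oct 9 — lands on Thursday, 9 October 2025.
The last day of the consultation period: 9 October 2025 + 60 days = 8 December 2025.
Adding 20 calendar days to 8 December 2025 gives 28 December 2025, which is the date termination becomes effective.

28 December 2025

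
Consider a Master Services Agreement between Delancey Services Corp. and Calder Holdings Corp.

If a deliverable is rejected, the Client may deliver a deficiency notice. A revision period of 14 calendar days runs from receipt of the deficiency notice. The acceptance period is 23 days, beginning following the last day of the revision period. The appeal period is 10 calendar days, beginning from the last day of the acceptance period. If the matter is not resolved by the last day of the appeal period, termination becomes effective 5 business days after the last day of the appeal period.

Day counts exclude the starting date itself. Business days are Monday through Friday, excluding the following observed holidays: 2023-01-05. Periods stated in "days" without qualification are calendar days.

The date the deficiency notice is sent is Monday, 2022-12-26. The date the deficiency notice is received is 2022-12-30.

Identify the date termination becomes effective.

2023-02-22

Adding 14 calendar days to 2022-12-30 gives 2023-01-13, which is the last day of the revision period.
Adding 23 calendar days to 2023-01-13 gives 2023-02-05, which is the last day of the acceptance period.
Adding 10 calendar days to 2023-02-05 gives 2023-02-15, which is the last day of the appeal period.
The date termination becomes effective: 5 business days after Wednesday, 2023-02-15, skipping weekends — Feb 16, Feb 17, Feb 20, Feb 21, Feb 22 — lands on Wednesday, 2023-02-22.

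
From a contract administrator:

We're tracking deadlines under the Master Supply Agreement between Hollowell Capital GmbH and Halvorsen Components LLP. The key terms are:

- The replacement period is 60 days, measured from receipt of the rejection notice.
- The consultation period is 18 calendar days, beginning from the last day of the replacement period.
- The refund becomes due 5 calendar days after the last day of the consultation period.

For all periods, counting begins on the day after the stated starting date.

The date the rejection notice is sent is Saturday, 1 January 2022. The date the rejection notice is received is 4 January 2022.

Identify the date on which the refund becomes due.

28 March 2022

Adding 60 calendar days to 4 January 2022 gives 5 March 2022, which is the last day of the replacement period.
The last day of the consultation period: 18 calendar days after 5 March 2022 is 23 March 2022.
The date on which the refund becomes due: 5 calendar days after 23 March 2022 is 28 March 2022.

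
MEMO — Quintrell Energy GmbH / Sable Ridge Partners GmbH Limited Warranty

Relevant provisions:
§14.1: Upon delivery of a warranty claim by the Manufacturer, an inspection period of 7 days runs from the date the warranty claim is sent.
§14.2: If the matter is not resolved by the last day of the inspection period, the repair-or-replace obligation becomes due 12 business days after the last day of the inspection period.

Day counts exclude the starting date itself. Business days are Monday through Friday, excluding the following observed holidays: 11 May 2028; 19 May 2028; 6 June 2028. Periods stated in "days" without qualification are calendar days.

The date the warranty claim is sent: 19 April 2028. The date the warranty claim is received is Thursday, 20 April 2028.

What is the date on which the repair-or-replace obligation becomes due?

The last day of the inspection period: 7 calendar days after 19 April 2028 is 26 April 2028.
The date on which the repair-or-replace obligation becomes due: 12 business days after Wednesday, 26 April 2028, skipping weekends and the listed holiday on May 11 — Apr 27, Apr 28, May 1, May 2, …, May 10, May 12, May 15 — lands on Monday, 15 May 2028.

15 May 2028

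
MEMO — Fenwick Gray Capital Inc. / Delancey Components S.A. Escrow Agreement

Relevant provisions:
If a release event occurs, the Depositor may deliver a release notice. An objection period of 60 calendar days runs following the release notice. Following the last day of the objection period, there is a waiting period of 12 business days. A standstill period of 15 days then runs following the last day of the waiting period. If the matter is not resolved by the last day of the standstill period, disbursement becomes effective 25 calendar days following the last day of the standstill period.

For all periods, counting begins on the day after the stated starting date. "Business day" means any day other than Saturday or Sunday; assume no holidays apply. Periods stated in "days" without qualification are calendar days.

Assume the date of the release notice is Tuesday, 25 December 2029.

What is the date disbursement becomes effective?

21 April 2030

The last day of the objection period: 25 December 2029 + 60 days = 23 February 2030.
From Saturday, 23 February 2030, 12 business days (Feb 25, Feb 26, Feb 27, Feb 28, …, Mar 8, Mar 11, Mar 12, skipping weekends) brings us to Tuesday, 12 March 2030, which is the last day of the waiting period.
The last day of the standstill period: 12 March 2030 + 15 days = 27 March 2030.
The date disbursement becomes effective: 25 calendar days after 27 March 2030 is 21 April 2030.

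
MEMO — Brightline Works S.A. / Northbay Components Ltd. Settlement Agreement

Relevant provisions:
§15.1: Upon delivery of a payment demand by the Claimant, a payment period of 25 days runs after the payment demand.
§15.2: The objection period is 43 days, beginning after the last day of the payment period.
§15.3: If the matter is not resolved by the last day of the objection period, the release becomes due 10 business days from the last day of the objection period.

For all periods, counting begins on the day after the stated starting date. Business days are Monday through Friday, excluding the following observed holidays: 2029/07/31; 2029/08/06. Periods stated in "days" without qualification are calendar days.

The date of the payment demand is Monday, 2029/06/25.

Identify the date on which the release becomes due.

2029/09/14

The last day of the payment period: 2029/06/25 + 25 days = 2029/07/20.
The last day of the objection period: 43 calendar days after 2029/07/20 is 2029/09/01.
The date on which the release becomes due: counting 10 business days from Saturday, 2029/09/01 (Sep 3, Sep 4, Sep 5, Sep 6, Sep 7, Sep 10, Sep 11, Sep 12, Sep 13, Sep 14, skipping weekends) reaches Friday, 2029/09/14.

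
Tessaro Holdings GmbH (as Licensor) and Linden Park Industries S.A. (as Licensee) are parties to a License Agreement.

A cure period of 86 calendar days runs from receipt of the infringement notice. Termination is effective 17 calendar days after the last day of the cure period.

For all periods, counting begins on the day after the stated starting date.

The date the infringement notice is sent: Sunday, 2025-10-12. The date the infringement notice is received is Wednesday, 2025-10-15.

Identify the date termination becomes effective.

2026-01-26

Adding 86 calendar days to 2025-10-15 gives 2026-01-09, which is the last day of the cure period.
The date termination becomes effective: 2026-01-09 + 17 days = 2026-01-26.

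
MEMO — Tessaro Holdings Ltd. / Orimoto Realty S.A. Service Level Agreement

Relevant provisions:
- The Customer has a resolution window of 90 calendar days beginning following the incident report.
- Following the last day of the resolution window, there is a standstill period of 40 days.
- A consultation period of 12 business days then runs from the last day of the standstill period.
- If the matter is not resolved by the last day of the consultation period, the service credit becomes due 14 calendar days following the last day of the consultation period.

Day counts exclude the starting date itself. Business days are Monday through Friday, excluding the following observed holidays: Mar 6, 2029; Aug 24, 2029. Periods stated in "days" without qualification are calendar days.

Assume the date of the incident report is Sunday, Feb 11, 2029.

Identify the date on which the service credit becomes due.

Jul 23, 2029

The last day of the resolution window: 90 calendar days after Feb 11, 2029 is May 12, 2029.
The last day of the standstill period: May 12, 2029 + 40 days = Jun 21, 2029.
The last day of the consultation period: counting 12 business days from Thursday, Jun 21, 2029 (Jun 22, Jun 25, Jun 26, Jun 27, …, Jul 5, Jul 6, Jul 9, skipping weekends) reaches Monday, Jul 9, 2029.
The date on which the service credit becomes due: 14 calendar days after Jul 9, 2029 is Jul 23, 2029.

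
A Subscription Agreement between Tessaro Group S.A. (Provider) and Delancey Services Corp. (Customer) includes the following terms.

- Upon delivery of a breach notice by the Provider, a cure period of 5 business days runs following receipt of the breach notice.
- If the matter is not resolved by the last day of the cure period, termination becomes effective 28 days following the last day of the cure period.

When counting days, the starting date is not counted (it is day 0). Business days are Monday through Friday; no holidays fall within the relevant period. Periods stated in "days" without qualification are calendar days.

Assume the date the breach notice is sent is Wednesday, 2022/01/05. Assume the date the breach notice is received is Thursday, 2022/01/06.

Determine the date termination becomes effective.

From Thursday, 2022/01/06, 5 business days (Jan 7, Jan 10, Jan 11, Jan 12, Jan 13, skipping weekends) brings us to Thursday, 2022/01/13, which is the last day of the cure period.
The date termination becomes effective: 28 calendar days after 2022/01/13 is 2022/02/10.

2022/02/10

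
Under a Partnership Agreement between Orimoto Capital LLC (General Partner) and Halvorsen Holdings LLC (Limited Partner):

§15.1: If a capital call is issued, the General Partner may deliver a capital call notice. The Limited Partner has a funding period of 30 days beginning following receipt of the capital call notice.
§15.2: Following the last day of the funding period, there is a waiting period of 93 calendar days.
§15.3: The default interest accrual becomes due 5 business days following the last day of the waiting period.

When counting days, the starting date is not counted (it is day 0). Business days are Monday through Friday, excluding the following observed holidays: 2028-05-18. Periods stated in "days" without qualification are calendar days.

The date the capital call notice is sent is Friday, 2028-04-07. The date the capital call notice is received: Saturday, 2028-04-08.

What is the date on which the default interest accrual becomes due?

Adding 30 calendar days to 2028-04-08 gives 2028-05-08, which is the last day of the funding period.
The last day of the waiting period: 2028-05-08 + 93 days = 2028-08-09.
The date on which the default interest accrual becomes due: 5 business days after Wednesday, 2028-08-09, skipping weekends — Aug 10, Aug 11, Aug 14, Aug 15, Aug 16 — lands on Wednesday, 2028-08-16.

2028-08-16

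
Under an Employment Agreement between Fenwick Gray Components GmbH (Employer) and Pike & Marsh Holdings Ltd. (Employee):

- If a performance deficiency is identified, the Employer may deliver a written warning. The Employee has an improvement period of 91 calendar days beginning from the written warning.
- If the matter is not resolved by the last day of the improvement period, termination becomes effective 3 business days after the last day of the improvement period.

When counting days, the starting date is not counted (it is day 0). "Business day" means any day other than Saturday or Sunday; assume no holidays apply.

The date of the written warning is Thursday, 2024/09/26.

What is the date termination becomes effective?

Adding 91 calendar days to 2024/09/26 gives 2024/12/26, which is the last day of the improvement period.
The date termination becomes effective: counting 3 business days from Thursday, 2024/12/26 (Dec 27, Dec 30, Dec 31, skipping weekends) reaches Tuesday, 2024/12/31.

2024/12/31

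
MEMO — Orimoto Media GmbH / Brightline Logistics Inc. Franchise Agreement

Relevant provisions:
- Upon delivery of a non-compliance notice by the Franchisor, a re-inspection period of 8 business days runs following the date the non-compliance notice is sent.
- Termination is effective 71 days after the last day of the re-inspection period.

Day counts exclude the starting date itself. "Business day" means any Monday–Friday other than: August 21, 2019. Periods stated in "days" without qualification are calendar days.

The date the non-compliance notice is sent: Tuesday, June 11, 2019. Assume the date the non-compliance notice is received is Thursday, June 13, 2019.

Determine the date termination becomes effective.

From Tuesday, June 11, 2019, 8 business days (Jun 12, Jun 13, Jun 14, Jun 17, Jun 18, Jun 19, Jun 20, Jun 21, skipping weekends) brings us to Friday, June 21, 2019, which is the last day of the re-inspection period.
Adding 71 calendar days to June 21, 2019 gives August 31, 2019, which is the date termination becomes effective.

August 31, 2019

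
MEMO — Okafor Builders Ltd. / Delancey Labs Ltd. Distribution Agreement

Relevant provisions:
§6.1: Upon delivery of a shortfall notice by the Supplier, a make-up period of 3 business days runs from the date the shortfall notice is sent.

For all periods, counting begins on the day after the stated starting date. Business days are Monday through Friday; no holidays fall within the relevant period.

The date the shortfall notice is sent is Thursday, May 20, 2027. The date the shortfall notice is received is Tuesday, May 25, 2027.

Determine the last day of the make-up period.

May 25, 2027

The last day of the make-up period: counting 3 business days from Thursday, May 20, 2027 (May 21, May 24, May 25, skipping weekends) reaches Tuesday, May 25, 2027.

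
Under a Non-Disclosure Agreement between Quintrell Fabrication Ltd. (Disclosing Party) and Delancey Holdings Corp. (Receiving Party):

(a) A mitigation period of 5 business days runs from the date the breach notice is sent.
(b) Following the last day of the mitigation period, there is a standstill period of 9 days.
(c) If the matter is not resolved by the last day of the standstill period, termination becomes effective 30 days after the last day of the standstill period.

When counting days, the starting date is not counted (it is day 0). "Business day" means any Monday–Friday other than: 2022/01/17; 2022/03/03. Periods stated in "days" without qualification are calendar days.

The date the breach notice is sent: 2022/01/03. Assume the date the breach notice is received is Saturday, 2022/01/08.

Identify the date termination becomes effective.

2022/02/18

The last day of the mitigation period: counting 5 business days from Monday, 2022/01/03 (Jan 4, Jan 5, Jan 6, Jan 7, Jan 10, skipping weekends) reaches Monday, 2022/01/10.
The last day of the standstill period: 9 calendar days after 2022/01/10 is 2022/01/19.
The date termination becomes effective: 30 calendar days after 2022/01/19 is 2022/02/18.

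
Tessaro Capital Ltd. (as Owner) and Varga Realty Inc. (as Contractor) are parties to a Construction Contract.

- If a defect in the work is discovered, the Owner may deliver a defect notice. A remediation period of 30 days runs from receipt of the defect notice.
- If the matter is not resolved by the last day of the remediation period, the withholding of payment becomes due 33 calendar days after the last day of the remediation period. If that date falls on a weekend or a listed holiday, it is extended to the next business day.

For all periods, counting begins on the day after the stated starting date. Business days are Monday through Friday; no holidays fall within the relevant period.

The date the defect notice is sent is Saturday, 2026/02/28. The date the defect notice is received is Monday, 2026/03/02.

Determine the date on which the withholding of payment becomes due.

2026/05/04

Adding 30 calendar days to 2026/03/02 gives 2026/04/01, which is the last day of the remediation period.
Adding 33 calendar days to 2026/04/01 gives 2026/05/04, which is the date on which the withholding of payment becomes due. 2026/05/04 is a Monday, so no roll-forward applies.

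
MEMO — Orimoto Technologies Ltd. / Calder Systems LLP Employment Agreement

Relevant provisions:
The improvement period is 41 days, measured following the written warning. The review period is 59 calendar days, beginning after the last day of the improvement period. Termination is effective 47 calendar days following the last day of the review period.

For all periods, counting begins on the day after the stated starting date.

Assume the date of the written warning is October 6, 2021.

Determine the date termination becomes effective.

March 2, 2022

The last day of the improvement period: October 6, 2021 + 41 days = November 16, 2021.
The last day of the review period: 59 calendar days after November 16, 2021 is January 14, 2022.
The date termination becomes effective: January 14, 2022 + 47 days = March 2, 2022.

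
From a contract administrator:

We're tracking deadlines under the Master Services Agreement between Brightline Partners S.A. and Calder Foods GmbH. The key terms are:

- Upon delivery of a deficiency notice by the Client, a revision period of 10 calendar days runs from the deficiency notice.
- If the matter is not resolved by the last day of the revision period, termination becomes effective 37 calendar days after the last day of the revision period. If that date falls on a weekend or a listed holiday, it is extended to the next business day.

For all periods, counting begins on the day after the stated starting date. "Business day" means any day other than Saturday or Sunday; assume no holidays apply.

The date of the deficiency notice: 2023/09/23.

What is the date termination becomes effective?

The last day of the revision period: 2023/09/23 + 10 days = 2023/10/03.
Adding 37 calendar days to 2023/10/03 gives 2023/11/09, which is the date termination becomes effective. 2023/11/09 is a Thursday, so no roll-forward applies.

2023/11/09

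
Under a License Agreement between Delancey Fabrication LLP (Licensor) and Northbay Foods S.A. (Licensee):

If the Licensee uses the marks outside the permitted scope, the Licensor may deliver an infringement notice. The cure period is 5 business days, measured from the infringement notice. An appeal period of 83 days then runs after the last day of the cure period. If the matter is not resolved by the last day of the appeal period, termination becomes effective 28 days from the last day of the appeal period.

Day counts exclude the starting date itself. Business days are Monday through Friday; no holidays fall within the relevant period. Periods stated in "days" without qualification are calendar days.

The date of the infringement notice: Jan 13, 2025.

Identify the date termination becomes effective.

From Monday, Jan 13, 2025, 5 business days (Jan 14, Jan 15, Jan 16, Jan 17, Jan 20, skipping weekends) brings us to Monday, Jan 20, 2025, which is the last day of the cure period.
The last day of the appeal period: Jan 20, 2025 + 83 days = Apr 13, 2025.
The date termination becomes effective: Apr 13, 2025 + 28 days = May 11, 2025.

May 11, 2025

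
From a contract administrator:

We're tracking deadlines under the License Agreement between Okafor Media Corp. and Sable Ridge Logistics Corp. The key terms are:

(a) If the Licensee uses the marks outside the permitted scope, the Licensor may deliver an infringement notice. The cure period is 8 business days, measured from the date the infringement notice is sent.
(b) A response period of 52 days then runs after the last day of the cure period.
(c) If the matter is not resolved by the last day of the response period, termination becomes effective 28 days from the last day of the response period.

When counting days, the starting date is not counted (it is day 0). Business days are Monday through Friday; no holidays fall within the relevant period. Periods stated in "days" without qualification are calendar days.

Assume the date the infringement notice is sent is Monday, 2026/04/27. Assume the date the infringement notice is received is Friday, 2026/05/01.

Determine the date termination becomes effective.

The last day of the cure period: counting 8 business days from Monday, 2026/04/27 (Apr 28, Apr 29, Apr 30, May 1, May 4, May 5, May 6, May 7, skipping weekends) reaches Thursday, 2026/05/07.
The last day of the response period: 2026/05/07 + 52 days = 2026/06/28.
The date termination becomes effective: 28 calendar days after 2026/06/28 is 2026/07/26.

2026/07/26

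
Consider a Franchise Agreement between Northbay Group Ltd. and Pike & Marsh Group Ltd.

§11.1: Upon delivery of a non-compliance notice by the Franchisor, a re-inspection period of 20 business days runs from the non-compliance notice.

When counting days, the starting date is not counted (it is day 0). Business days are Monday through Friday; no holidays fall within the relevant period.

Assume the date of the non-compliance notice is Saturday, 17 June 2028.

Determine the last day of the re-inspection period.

14 July 2028

The last day of the re-inspection period: counting 20 business days from Saturday, 17 June 2028 (Jun 19, Jun 20, Jun 21, Jun 22, …, Jul 12, Jul 13, Jul 14, skipping weekends) reaches Friday, 14 July 2028.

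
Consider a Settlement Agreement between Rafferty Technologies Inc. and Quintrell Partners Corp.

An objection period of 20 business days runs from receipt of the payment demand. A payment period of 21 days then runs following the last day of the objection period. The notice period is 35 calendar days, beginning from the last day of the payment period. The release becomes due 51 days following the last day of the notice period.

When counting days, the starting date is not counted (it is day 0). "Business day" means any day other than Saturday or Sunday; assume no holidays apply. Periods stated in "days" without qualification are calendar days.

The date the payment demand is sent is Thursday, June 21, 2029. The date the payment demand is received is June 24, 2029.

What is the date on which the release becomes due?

The last day of the objection period: counting 20 business days from Sunday, June 24, 2029 (Jun 25, Jun 26, Jun 27, Jun 28, …, Jul 18, Jul 19, Jul 20, skipping weekends) reaches Friday, July 20, 2029.
Adding 21 calendar days to July 20, 2029 gives August 10, 2029, which is the last day of the payment period.
The last day of the notice period: August 10, 2029 + 35 days = September 14, 2029.
The date on which the release becomes due: 51 calendar days after September 14, 2029 is November 4, 2029.

November 4, 2029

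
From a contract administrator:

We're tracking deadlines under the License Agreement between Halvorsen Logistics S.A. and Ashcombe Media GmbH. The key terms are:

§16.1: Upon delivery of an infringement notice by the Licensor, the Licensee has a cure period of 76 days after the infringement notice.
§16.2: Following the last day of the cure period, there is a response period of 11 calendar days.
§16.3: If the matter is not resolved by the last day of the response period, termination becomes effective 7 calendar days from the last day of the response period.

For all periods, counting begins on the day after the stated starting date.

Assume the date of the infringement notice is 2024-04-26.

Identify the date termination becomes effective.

2024-07-29

Adding 76 calendar days to 2024-04-26 gives 2024-07-11, which is the last day of the cure period.
Adding 11 calendar days to 2024-07-11 gives 2024-07-22, which is the last day of the response period.
The date termination becomes effective: 2024-07-22 + 7 days = 2024-07-29.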